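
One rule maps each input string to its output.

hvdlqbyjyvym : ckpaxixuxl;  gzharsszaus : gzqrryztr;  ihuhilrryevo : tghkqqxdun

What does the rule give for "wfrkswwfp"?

Each output is the input with this applied: shift every letter 1 place backward in the alphabet (wrapping around), then delete the first 2 characters.
"wfrkswwfp" → "veqjrvveo" → "qjrvveo".

qjrvveo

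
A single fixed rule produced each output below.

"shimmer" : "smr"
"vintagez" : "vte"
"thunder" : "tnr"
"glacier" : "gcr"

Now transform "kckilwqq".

kiq

In each case the input is transformed by: keep one character in every 3, starting at position 1 (positions 1st, 4th, 7th, ...).
So "kckilwqq" becomes "kiq".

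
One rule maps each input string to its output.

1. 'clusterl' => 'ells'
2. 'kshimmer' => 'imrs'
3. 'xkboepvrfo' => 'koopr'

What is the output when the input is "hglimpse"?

In each case the input is transformed by: keep every other character starting from the second (positions 2nd, 4th, 6th, ...), then sort the characters into alphabetical order.
"hglimpse" → "egip".

egip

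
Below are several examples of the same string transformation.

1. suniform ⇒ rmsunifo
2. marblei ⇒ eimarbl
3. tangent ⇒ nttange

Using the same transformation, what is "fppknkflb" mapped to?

lbfppknkf

The transformation: move the last 2 characters to the front (rotate right by 2).
"fppknkflb" → "lbfppknkf".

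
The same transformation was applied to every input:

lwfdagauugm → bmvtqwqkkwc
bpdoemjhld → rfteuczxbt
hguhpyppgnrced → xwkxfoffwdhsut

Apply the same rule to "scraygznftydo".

ishqowpdvjote

Each output is the input with this applied: shift every letter 10 places backward in the alphabet (wrapping around).
For "scraygznftydo" the result is "ishqowpdvjote".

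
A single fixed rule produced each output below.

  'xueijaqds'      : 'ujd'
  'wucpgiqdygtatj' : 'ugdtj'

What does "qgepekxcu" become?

Each output is the input with this applied: keep one character in every 3, starting at position 2 (positions 2nd, 5th, 8th, ...).
"qgepekxcu" → "gec".

gec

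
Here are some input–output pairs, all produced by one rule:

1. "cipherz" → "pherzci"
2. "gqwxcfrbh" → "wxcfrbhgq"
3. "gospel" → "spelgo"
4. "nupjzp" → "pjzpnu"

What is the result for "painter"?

The rule is to move the first 2 characters to the end (rotate left by 2).
"painter" → "interpa".

interpa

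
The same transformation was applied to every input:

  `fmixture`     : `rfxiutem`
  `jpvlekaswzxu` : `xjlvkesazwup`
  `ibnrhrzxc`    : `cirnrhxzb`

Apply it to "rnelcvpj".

Each output is the input with this applied: swap each adjacent pair of characters (1↔2, 3↔4, ...), then swap the first and last characters.
Starting from "rnelcvpj": after the first operation, "nrlevcjp"; after the second, "prlevcjn".

prlevcjn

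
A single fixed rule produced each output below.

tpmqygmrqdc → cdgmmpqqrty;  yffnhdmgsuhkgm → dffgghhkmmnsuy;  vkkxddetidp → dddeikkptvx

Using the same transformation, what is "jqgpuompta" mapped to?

Each output is the input with this applied: sort the characters into alphabetical order.
For "jqgpuompta" the result is "agjmoppqtu".

agjmoppqtu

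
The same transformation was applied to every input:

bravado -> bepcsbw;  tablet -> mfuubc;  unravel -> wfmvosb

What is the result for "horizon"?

apoipsj

What's happening: shift every letter 1 place forward in the alphabet (wrapping around), then move the last 3 characters to the front (rotate right by 3).
For "horizon", step one produces "ipsjapo"; step two turns that into "apoipsj".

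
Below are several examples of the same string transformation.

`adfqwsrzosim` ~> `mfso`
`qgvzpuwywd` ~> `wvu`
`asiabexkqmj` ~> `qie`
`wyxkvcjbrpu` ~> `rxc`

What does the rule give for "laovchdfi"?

ioh

In each case the input is transformed by: keep one character in every 3, starting at position 3 (positions 3rd, 6th, 9th, ...), then move the last character to the front.
For "laovchdfi", step one produces "ohi"; step two turns that into "ioh".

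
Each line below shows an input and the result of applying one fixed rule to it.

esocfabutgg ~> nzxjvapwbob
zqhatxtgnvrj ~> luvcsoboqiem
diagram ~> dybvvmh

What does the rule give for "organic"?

Rule — shift every letter 5 places backward in the alphabet (wrapping around), then swap each adjacent pair of characters (1↔2, 3↔4, ...).
Starting from "organic": after the first operation, "jmbvidx"; after the second, "mjvbdix".
(Check on "esocfabutgg": → "znjxavwpobb" → "nzxjvapwbob" ✓)

mjvbdix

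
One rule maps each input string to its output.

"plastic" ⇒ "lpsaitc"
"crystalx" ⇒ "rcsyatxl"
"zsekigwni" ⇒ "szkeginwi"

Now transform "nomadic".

The rule is to swap each adjacent pair of characters (1↔2, 3↔4, ...).
On "nomadic" that produces "onamidc".

onamidc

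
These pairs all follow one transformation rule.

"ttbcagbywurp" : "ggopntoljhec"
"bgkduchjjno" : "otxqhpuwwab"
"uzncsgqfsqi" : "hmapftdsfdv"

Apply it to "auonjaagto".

Rule — shift every letter 13 places forward in the alphabet (wrapping around) — i.e. ROT13.
So "auonjaagto" becomes "nhbawnntgb".

nhbawnntgb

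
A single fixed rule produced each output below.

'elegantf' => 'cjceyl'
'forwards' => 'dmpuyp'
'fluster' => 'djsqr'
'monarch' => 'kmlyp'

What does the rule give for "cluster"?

The rule is to shift every letter 2 places backward in the alphabet (wrapping around), then delete the last 2 characters.
Working it through for "cluster": intermediate "ajsqrcp", final "ajsqr".

ajsqr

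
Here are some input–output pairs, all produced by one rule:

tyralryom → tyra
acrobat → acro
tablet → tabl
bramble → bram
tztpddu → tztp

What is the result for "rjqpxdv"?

rjqp

Rule — keep only the first 4 characters.
On "rjqpxdv" that produces "rjqp".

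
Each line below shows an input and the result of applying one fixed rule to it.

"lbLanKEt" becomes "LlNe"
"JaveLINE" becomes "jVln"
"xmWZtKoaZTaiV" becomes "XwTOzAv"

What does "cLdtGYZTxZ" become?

The rule is to keep every other character starting from the first (positions 1st, 3rd, 5th, ...), then flip the case of every letter.
"cLdtGYZTxZ" → "CDgzX".

CDgzX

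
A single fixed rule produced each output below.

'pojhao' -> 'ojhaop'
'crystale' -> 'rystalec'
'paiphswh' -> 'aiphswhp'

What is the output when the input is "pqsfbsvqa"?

qsfbsvqap

The transformation: move the first character to the end.
Applying that to "pqsfbsvqa" gives "qsfbsvqap".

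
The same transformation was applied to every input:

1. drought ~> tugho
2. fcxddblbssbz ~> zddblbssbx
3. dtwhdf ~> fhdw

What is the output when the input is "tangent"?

tgenn

What's happening: delete the first 2 characters, then swap the first and last characters.
Applying that to "tangent" gives "tgenn".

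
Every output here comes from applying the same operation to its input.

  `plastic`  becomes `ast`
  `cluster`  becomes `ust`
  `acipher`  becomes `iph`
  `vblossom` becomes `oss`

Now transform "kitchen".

The rule is to move the last 2 characters to the front (rotate right by 2), then keep only the last 3 characters.
So "kitchen" becomes "tch".
(Check on "vblossom": → "omvbloss" → "oss" ✓)

tch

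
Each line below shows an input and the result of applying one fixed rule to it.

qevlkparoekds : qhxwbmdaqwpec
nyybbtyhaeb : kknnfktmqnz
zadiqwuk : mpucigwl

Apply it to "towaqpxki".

The rule is to move the first character to the end, then shift every letter 12 places forward in the alphabet (wrapping around).
So "towaqpxki" becomes "aimcbjwuf".

aimcbjwuf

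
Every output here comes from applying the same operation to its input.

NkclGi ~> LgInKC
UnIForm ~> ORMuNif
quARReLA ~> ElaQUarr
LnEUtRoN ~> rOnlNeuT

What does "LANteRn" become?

ErNlanT

The pattern: move the last 3 characters to the front (rotate right by 3), then flip the case of every letter.
Starting from "LANteRn": after the first operation, "eRnLANt"; after the second, "ErNlanT".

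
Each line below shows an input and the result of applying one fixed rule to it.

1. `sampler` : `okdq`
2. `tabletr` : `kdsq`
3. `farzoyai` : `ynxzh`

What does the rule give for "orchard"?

gzqc

The transformation: shift every letter 1 place backward in the alphabet (wrapping around), then delete the first 3 characters.
For "orchard" the result is "gzqc".
(Check on "farzoyai": → "ezqynxzh" → "ynxzh" ✓)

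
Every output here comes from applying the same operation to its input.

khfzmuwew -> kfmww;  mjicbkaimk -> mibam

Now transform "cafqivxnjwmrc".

cfixjmc

In each case the input is transformed by: keep every other character starting from the first (positions 1st, 3rd, 5th, ...).
For "cafqivxnjwmrc" the result is "cfixjmc".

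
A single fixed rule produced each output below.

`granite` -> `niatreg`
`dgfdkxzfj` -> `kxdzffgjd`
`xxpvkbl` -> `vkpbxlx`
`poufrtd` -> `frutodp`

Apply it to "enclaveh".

alvcenhe

The pattern: take characters alternately from the front and the back (1st, last, 2nd, 2nd-last, ...), then reverse the string.
Starting from "enclaveh": after the first operation, "ehnecvla"; after the second, "alvcenhe".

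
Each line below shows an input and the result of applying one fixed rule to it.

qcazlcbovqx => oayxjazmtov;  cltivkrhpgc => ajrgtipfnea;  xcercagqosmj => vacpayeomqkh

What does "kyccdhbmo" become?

iwaabfzkm

The transformation: shift every letter 2 places backward in the alphabet (wrapping around).
Doing the same to "kyccdhbmo": "iwaabfzkm".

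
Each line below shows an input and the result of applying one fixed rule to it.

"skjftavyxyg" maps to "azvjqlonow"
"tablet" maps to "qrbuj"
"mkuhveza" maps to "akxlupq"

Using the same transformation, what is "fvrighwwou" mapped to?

What's happening: delete the first character, then shift every letter 10 places backward in the alphabet (wrapping around).
Working it through for "fvrighwwou": intermediate "vrighwwou", final "lhywxmmek".

lhywxmmek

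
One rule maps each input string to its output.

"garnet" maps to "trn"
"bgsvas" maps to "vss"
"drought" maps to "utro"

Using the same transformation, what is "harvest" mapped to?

Looking at the pairs, the operation is to sort the characters into reverse alphabetical order, then delete the last 3 characters.
"harvest" → "vtsrhea" → "vtsr".

vtsr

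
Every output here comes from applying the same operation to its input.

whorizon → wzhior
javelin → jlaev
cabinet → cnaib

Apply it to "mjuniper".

mpjiun

The pattern: delete the last 2 characters, then take characters alternately from the front and the back (1st, last, 2nd, 2nd-last, ...).
For "mjuniper", step one produces "mjunip"; step two turns that into "mpjiun".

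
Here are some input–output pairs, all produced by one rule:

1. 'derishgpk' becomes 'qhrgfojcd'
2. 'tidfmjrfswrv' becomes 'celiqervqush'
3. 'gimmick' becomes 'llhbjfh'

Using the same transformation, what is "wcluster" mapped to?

The rule is to move the first 2 characters to the end (rotate left by 2), then shift every letter 1 place backward in the alphabet (wrapping around).
Applying both steps to "wcluster": "lusterwc", then "ktrsdqvb".

ktrsdqvb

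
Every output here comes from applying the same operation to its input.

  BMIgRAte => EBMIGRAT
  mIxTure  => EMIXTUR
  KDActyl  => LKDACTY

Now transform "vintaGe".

The rule is to move the last character to the front, then convert every letter to uppercase.
On "vintaGe": the first step gives "evintaG", and the second then gives "EVINTAG".

EVINTAG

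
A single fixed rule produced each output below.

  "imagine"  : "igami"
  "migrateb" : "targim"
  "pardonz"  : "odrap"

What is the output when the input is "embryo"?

rbme

Each output is the input with this applied: reverse the string, then delete the first 2 characters.
Starting from "embryo": after the first operation, "oyrbme"; after the second, "rbme".
(Check on "migrateb": → "betargim" → "targim" ✓)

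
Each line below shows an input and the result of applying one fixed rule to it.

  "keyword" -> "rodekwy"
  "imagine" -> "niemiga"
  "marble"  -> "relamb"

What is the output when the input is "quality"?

In each case the input is transformed by: swap each adjacent pair of characters (1↔2, 3↔4, ...), then move the last 3 characters to the front (rotate right by 3).
Applying both steps to "quality": "uqlatiy", then "tiyuqla".

tiyuqla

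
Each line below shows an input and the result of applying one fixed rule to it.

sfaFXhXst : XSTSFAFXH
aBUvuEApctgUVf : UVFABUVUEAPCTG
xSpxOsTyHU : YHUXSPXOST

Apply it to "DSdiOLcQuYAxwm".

XWMDSDIOLCQUYA

The pattern: move the last 3 characters to the front (rotate right by 3), then convert every letter to uppercase.
On "DSdiOLcQuYAxwm": the first step gives "xwmDSdiOLcQuYA", and the second then gives "XWMDSDIOLCQUYA".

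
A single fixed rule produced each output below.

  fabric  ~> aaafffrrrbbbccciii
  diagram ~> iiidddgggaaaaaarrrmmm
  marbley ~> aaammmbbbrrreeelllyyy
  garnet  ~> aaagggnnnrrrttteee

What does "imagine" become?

mmmiiigggaaannniiieee

Each output is the input with this applied: swap each adjacent pair of characters (1↔2, 3↔4, ...), then repeat every character 3 times.
Starting from "imagine": after the first operation, "miganie"; after the second, "mmmiiigggaaannniiieee".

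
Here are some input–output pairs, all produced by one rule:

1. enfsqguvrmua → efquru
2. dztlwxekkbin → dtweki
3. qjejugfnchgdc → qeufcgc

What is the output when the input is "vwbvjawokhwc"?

vbjwkw

The rule is to keep every other character starting from the first (positions 1st, 3rd, 5th, ...).
Applying that to "vwbvjawokhwc" gives "vbjwkw".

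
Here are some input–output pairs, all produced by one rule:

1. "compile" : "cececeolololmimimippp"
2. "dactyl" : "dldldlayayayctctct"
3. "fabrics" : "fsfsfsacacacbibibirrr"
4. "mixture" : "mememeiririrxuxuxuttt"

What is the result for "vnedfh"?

What's happening: repeat every character 3 times, then take characters alternately from the front and the back (1st, last, 2nd, 2nd-last, ...).
Doing the same to "vnedfh": "vhvhvhnfnfnfededed".

vhvhvhnfnfnfededed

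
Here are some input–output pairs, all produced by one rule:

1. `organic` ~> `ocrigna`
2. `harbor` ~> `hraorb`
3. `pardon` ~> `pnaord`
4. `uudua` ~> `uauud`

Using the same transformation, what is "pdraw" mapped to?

What's happening: take characters alternately from the front and the back (1st, last, 2nd, 2nd-last, ...).
Applying that to "pdraw" gives "pwdar".

pwdar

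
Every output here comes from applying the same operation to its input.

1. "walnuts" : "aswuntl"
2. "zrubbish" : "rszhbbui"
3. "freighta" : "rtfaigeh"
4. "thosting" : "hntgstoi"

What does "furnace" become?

uefancr

Looking at the pairs, the operation is to swap each adjacent pair of characters (1↔2, 3↔4, ...), then take characters alternately from the front and the back (1st, last, 2nd, 2nd-last, ...).
Working it through for "furnace": intermediate "ufnrcae", final "uefancr".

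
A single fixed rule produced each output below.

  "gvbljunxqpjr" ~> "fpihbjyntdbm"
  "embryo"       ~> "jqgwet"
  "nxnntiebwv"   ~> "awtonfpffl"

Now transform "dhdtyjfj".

qbxbvzvl

What's happening: shift every letter 8 places backward in the alphabet (wrapping around), then swap the front and back halves of the string.
Starting from "dhdtyjfj": after the first operation, "vzvlqbxb"; after the second, "qbxbvzvl".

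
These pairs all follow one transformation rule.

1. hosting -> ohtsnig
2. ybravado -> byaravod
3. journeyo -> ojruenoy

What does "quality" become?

uqlatiy

Looking at the pairs, the operation is to swap each adjacent pair of characters (1↔2, 3↔4, ...).
Applying that to "quality" gives "uqlatiy".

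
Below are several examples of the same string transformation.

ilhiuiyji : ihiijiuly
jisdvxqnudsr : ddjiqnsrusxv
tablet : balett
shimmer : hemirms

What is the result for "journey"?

Looking at the pairs, the operation is to sort the characters into alphabetical order, then swap each adjacent pair of characters (1↔2, 3↔4, ...).
On "journey": the first step gives "ejnoruy", and the second then gives "jeonury".

jeonury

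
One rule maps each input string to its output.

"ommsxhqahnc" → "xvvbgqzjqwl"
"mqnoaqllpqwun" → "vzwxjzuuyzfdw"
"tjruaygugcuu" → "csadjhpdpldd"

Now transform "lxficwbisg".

ugorlfkrbp

What's happening: shift every letter 9 places forward in the alphabet (wrapping around).
For "lxficwbisg" the result is "ugorlfkrbp".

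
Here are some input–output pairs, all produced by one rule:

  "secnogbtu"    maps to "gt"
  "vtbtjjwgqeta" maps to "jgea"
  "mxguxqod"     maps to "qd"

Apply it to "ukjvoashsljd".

What's happening: keep every other character starting from the second (positions 2nd, 4th, 6th, ...), then delete the first 2 characters.
For "ukjvoashsljd" the result is "ahld".

ahld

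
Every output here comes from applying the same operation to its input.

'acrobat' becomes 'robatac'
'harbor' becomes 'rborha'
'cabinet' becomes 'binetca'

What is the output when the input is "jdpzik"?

The rule is to move the first 2 characters to the end (rotate left by 2).
Applying that to "jdpzik" gives "pzikjd".

pzikjd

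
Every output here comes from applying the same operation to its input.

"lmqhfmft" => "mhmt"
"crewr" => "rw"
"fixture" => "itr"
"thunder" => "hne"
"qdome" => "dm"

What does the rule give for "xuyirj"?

The rule is to keep every other character starting from the second (positions 2nd, 4th, 6th, ...).
So "xuyirj" becomes "uij".

uij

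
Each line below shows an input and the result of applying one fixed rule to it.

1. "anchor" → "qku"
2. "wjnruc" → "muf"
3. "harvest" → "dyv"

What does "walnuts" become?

Each output is the input with this applied: keep every other character starting from the second (positions 2nd, 4th, 6th, ...), then shift every letter 3 places forward in the alphabet (wrapping around).
Starting from "walnuts": after the first operation, "ant"; after the second, "dqw".

dqw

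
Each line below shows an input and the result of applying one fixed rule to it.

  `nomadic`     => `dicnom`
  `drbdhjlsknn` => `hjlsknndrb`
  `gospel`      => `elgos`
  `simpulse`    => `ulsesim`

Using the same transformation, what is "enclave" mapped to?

The pattern: move the first 3 characters to the end (rotate left by 3), then delete the first character.
On "enclave": the first step gives "laveenc", and the second then gives "aveenc".

aveenc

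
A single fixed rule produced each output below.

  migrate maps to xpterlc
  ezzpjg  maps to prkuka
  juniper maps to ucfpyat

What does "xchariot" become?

ienzstlc

Rule — shift every letter 11 places forward in the alphabet (wrapping around), then take characters alternately from the front and the back (1st, last, 2nd, 2nd-last, ...).
"xchariot" → "inslctze" → "ienzstlc".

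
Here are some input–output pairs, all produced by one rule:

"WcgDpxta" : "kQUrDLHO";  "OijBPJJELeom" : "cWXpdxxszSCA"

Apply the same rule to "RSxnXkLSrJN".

fgLBlYzgFxb

In each case the input is transformed by: shift every letter 12 places backward in the alphabet (wrapping around), then flip the case of every letter.
Starting from "RSxnXkLSrJN": after the first operation, "FGlbLyZGfXB"; after the second, "fgLBlYzgFxb".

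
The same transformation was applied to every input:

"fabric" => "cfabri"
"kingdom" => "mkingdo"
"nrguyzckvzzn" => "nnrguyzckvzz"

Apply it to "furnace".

In each case the input is transformed by: move the last character to the front.
Applying that to "furnace" gives "efurnac".

efurnac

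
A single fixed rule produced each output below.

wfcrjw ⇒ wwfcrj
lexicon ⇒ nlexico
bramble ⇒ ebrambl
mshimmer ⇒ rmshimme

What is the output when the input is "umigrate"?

eumigrat

What's happening: move the last character to the front.
For "umigrate" the result is "eumigrat".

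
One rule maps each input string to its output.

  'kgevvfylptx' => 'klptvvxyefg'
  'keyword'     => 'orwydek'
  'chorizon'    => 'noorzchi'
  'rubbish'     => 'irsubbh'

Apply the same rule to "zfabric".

Each output is the input with this applied: sort the characters into alphabetical order, then move the first 3 characters to the end (rotate left by 3).
For "zfabric" the result is "firzabc".

firzabc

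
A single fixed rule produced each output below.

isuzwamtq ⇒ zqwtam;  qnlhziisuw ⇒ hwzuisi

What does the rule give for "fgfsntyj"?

In each case the input is transformed by: delete the first 3 characters, then take characters alternately from the front and the back (1st, last, 2nd, 2nd-last, ...).
"fgfsntyj" → "sntyj" → "sjnyt".

sjnyt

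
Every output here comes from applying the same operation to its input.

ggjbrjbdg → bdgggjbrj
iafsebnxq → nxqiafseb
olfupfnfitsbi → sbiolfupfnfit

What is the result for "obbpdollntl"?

ntlobbpdoll

What's happening: move the last 3 characters to the front (rotate right by 3).
On "obbpdollntl" that produces "ntlobbpdoll".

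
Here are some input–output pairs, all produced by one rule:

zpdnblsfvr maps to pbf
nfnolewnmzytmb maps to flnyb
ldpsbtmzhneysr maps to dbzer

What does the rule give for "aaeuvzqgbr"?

avg

The transformation: keep one character in every 3, starting at position 2 (positions 2nd, 5th, 8th, ...).
So "aaeuvzqgbr" becomes "avg".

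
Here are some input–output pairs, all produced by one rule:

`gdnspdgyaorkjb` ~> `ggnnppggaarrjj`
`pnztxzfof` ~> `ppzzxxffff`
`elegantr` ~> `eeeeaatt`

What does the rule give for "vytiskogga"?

In each case the input is transformed by: keep every other character starting from the first (positions 1st, 3rd, 5th, ...), then double every character.
So "vytiskogga" becomes "vvttssoogg".

vvttssoogg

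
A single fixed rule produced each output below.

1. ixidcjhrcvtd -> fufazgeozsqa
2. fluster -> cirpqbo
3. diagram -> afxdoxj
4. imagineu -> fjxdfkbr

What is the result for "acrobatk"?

xzolyxqh

Rule — shift every letter 3 places backward in the alphabet (wrapping around).
Applying that to "acrobatk" gives "xzolyxqh".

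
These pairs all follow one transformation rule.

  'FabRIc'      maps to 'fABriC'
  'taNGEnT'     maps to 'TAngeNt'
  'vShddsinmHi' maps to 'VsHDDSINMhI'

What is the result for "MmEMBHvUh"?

mMembhVuH

The transformation: flip the case of every letter.
"MmEMBHvUh" → "mMembhVuH".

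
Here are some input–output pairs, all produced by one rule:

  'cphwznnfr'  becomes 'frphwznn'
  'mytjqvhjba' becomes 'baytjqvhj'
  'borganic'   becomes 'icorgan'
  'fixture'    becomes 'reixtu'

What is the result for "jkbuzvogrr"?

Looking at the pairs, the operation is to delete the first character, then move the last 2 characters to the front (rotate right by 2).
For "jkbuzvogrr", step one produces "kbuzvogrr"; step two turns that into "rrkbuzvog".
(Check on "cphwznnfr": → "phwznnfr" → "frphwznn" ✓)

rrkbuzvog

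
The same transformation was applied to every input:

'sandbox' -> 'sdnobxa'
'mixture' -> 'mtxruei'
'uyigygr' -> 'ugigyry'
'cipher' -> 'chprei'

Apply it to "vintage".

vtngaei

What's happening: swap each adjacent pair of characters (1↔2, 3↔4, ...), then move the first character to the end.
Applying both steps to "vintage": "ivtngae", then "vtngaei".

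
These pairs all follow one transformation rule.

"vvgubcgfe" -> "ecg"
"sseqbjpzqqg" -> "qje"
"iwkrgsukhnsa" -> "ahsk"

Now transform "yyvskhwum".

mhv

Rule — keep one character in every 3, starting at position 3 (positions 3rd, 6th, 9th, ...), then reverse the string.
On "yyvskhwum": the first step gives "vhm", and the second then gives "mhv".
(Check on "vvgubcgfe": → "gce" → "ecg" ✓)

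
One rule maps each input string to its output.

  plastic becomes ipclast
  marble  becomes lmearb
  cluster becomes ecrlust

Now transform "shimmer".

esrhimm

Each output is the input with this applied: swap the first and last characters, then move the last 2 characters to the front (rotate right by 2).
For "shimmer", step one produces "rhimmes"; step two turns that into "esrhimm".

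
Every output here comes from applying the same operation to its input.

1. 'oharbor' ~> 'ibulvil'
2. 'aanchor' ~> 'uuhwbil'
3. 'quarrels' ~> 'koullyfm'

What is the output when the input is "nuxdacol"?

horxuwif

Looking at the pairs, the operation is to shift every letter 6 places backward in the alphabet (wrapping around).
So "nuxdacol" becomes "horxuwif".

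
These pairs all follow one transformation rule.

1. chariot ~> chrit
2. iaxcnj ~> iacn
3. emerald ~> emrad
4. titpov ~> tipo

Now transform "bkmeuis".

bkeus

In each case the input is transformed by: double every character, then keep one character in every 3, starting at position 1 (positions 1st, 4th, 7th, ...).
Applying both steps to "bkmeuis": "bbkkmmeeuuiiss", then "bkeus".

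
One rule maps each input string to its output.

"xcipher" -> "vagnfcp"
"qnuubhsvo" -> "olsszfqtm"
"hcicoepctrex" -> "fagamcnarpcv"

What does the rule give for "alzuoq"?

yjxsmo

Rule — shift every letter 2 places backward in the alphabet (wrapping around).
"alzuoq" → "yjxsmo".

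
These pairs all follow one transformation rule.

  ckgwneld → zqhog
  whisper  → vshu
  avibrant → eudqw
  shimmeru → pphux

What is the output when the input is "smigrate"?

judwh

What's happening: delete the first 3 characters, then shift every letter 3 places forward in the alphabet (wrapping around).
Working it through for "smigrate": intermediate "grate", final "judwh".
(Check on "whisper": → "sper" → "vshu" ✓)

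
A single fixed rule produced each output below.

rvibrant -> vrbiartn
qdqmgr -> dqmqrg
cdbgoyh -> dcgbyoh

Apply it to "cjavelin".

In each case the input is transformed by: swap each adjacent pair of characters (1↔2, 3↔4, ...).
Doing the same to "cjavelin": "jcvaleni".

jcvaleni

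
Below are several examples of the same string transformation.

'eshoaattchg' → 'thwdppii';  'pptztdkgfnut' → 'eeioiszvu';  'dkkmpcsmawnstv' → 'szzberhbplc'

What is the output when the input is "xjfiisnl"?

myuxx

Rule — shift every letter 11 places backward in the alphabet (wrapping around), then delete the last 3 characters.
Applying both steps to "xjfiisnl": "myuxxhca", then "myuxx".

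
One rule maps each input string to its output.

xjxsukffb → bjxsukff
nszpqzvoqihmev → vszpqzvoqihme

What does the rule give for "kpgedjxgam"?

What's happening: swap the first and last characters, then delete the last character.
Starting from "kpgedjxgam": after the first operation, "mpgedjxgak"; after the second, "mpgedjxga".

mpgedjxga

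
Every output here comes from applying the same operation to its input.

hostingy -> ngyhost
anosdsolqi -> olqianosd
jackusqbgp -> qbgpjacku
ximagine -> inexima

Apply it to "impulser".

Rule — swap the front and back halves of the string, then delete the first character.
So "impulser" becomes "serimpu".

serimpu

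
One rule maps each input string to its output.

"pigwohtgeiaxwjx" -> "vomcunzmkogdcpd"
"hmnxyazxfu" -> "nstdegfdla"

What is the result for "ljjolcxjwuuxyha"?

In each case the input is transformed by: shift every letter 6 places forward in the alphabet (wrapping around).
On "ljjolcxjwuuxyha" that produces "rppuridpcaadeng".

rppuridpcaadeng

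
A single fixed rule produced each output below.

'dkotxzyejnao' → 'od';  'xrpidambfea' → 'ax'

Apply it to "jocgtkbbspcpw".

The pattern: move the last character to the front, then keep only the first 2 characters.
On "jocgtkbbspcpw": the first step gives "wjocgtkbbspcp", and the second then gives "wj".

wj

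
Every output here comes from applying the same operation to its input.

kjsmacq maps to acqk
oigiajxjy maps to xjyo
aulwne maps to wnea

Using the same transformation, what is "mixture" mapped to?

urem

The pattern: move the last 3 characters to the front (rotate right by 3), then keep only the first 4 characters.
On "mixture" that produces "urem".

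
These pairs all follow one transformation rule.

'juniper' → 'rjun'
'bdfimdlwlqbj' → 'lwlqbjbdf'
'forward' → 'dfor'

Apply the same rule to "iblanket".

etibl

The rule is to move the first 3 characters to the end (rotate left by 3), then delete the first 3 characters.
"iblanket" → "anketibl" → "etibl".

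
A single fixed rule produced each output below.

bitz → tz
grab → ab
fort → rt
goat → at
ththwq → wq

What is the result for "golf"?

In each case the input is transformed by: keep only the last 2 characters.
So "golf" becomes "lf".

lf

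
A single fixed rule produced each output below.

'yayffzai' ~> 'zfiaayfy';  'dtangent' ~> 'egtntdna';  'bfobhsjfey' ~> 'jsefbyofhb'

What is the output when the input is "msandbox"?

bdxosmna

The rule is to swap the front and back halves of the string, then swap each adjacent pair of characters (1↔2, 3↔4, ...).
For "msandbox", step one produces "dboxmsan"; step two turns that into "bdxosmna".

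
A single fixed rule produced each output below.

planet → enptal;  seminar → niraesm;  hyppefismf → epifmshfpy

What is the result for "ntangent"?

Looking at the pairs, the operation is to move the first 3 characters to the end (rotate left by 3), then swap each adjacent pair of characters (1↔2, 3↔4, ...).
Applying both steps to "ntangent": "ngentnta", then "gnnentat".

gnnentat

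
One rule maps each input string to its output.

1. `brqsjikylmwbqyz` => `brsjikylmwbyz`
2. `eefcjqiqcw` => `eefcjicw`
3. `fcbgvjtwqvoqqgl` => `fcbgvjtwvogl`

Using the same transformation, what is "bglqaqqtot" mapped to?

bglatot

Looking at the pairs, the operation is to remove every "q".
Applying that to "bglqaqqtot" gives "bglatot".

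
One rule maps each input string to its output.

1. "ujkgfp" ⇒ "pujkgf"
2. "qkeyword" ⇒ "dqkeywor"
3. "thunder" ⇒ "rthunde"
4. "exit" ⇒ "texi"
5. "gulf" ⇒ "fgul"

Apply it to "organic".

What's happening: move the last character to the front.
So "organic" becomes "corgani".

corgani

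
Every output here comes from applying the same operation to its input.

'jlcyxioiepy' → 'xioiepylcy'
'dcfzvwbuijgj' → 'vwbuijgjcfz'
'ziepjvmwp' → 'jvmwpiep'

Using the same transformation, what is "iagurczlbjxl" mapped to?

The rule is to delete the first character, then move the first 3 characters to the end (rotate left by 3).
"iagurczlbjxl" → "agurczlbjxl" → "rczlbjxlagu".

rczlbjxlagu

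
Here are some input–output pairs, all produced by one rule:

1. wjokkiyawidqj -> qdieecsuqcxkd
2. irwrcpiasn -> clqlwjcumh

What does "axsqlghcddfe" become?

urmkfabwxxzy

The pattern: shift every letter 6 places backward in the alphabet (wrapping around).
Doing the same to "axsqlghcddfe": "urmkfabwxxzy".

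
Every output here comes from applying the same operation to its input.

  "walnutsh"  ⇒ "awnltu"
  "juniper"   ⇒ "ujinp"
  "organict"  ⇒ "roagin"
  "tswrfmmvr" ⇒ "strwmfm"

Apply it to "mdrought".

dmorgu

The rule is to delete the last 2 characters, then swap each adjacent pair of characters (1↔2, 3↔4, ...).
Starting from "mdrought": after the first operation, "mdroug"; after the second, "dmorgu".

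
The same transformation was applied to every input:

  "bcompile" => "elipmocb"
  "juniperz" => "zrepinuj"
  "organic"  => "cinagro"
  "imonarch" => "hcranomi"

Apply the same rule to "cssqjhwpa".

apwhjqssc

In each case the input is transformed by: reverse the string.
Applying that to "cssqjhwpa" gives "apwhjqssc".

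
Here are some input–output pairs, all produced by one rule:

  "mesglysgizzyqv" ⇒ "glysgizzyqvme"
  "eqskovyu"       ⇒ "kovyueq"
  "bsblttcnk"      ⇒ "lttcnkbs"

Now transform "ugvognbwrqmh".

ognbwrqmhug

In each case the input is transformed by: move the first 3 characters to the end (rotate left by 3), then delete the last character.
"ugvognbwrqmh" → "ognbwrqmhugv" → "ognbwrqmhug".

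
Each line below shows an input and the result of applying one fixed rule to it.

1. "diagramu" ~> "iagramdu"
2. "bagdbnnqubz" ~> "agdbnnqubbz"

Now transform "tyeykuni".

Each output is the input with this applied: swap the first and last characters, then move the first character to the end.
"tyeykuni" → "yeykunti".

yeykunti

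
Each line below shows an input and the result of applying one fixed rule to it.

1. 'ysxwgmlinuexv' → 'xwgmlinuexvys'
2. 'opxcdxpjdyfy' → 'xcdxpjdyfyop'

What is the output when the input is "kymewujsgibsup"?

In each case the input is transformed by: move the first 2 characters to the end (rotate left by 2).
So "kymewujsgibsup" becomes "mewujsgibsupky".

mewujsgibsupky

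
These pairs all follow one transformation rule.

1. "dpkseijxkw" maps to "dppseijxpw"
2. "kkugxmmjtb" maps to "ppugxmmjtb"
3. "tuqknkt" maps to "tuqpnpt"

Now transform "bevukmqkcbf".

bevupmqpcbf

The transformation: replace every "k" with "p".
For "bevukmqkcbf" the result is "bevupmqpcbf".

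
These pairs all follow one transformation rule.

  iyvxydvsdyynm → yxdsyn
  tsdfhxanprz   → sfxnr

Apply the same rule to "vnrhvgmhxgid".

Rule — keep every other character starting from the second (positions 2nd, 4th, 6th, ...).
"vnrhvgmhxgid" → "nhghgd".

nhghgd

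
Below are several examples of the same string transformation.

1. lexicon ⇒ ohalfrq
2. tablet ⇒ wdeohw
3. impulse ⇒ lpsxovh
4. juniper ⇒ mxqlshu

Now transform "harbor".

kdueru

The rule is to shift every letter 3 places forward in the alphabet (wrapping around).
"harbor" → "kdueru".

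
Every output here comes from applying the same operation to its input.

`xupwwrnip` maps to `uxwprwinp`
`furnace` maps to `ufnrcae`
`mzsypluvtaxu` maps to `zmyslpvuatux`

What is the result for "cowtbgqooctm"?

In each case the input is transformed by: swap each adjacent pair of characters (1↔2, 3↔4, ...).
On "cowtbgqooctm" that produces "octwgboqcomt".

octwgboqcomt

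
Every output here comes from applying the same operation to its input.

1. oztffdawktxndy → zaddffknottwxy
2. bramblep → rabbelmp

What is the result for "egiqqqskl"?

Rule — sort the characters into alphabetical order, then move the last character to the front.
Working it through for "egiqqqskl": intermediate "egiklqqqs", final "segiklqqq".

segiklqqq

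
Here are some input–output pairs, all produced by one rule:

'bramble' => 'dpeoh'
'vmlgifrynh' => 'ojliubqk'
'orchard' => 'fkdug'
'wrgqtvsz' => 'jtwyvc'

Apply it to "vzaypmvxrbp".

The transformation: shift every letter 3 places forward in the alphabet (wrapping around), then delete the first 2 characters.
Applying that to "vzaypmvxrbp" gives "dbspyaues".

dbspyaues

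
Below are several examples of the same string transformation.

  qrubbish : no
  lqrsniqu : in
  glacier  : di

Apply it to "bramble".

yo

In each case the input is transformed by: shift every letter 3 places backward in the alphabet (wrapping around), then keep only the first 2 characters.
Applying both steps to "bramble": "yoxjyib", then "yo".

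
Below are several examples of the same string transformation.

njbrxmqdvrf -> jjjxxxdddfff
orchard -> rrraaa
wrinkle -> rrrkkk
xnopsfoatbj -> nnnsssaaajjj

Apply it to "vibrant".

The pattern: keep one character in every 3, starting at position 2 (positions 2nd, 5th, 8th, ...), then repeat every character 3 times.
Working it through for "vibrant": intermediate "ia", final "iiiaaa".

iiiaaa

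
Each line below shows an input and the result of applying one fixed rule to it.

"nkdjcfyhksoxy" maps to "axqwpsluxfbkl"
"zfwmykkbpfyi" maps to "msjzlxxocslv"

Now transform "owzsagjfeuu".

Looking at the pairs, the operation is to shift every letter 13 places forward in the alphabet (wrapping around) — i.e. ROT13.
Applying that to "owzsagjfeuu" gives "bjmfntwsrhh".

bjmfntwsrhh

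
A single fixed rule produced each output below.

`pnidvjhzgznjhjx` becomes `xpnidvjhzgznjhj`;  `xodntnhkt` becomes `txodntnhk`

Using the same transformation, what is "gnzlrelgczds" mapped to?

sgnzlrelgczd

What's happening: move the last character to the front.
For "gnzlrelgczds" the result is "sgnzlrelgczd".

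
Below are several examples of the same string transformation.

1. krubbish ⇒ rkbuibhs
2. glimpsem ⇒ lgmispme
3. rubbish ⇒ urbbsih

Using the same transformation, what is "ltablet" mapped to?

tlbaelt

In each case the input is transformed by: swap each adjacent pair of characters (1↔2, 3↔4, ...).
Doing the same to "ltablet": "tlbaelt".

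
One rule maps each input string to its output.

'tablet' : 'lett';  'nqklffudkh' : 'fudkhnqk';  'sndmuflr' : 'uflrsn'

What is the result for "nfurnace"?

nacenf

The pattern: swap the front and back halves of the string, then delete the last 2 characters.
Applying both steps to "nfurnace": "nacenfur", then "nacenf".
(Check on "nqklffudkh": → "fudkhnqklf" → "fudkhnqk" ✓)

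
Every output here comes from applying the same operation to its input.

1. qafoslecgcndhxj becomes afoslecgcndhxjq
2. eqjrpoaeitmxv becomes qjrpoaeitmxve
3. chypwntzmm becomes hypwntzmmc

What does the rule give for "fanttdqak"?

anttdqakf

What's happening: move the first character to the end.
For "fanttdqak" the result is "anttdqakf".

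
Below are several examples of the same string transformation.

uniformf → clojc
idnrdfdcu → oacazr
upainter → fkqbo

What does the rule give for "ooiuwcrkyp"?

rtzohvm

In each case the input is transformed by: shift every letter 3 places backward in the alphabet (wrapping around), then delete the first 3 characters.
Working it through for "ooiuwcrkyp": intermediate "llfrtzohvm", final "rtzohvm".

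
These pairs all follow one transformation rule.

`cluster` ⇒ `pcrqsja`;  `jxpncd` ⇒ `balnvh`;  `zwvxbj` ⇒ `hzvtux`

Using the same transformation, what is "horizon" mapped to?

lmxgpmf

What's happening: shift every letter 2 places backward in the alphabet (wrapping around), then reverse the string.
Doing the same to "horizon": "lmxgpmf".
(Check on "cluster": → "ajsqrcp" → "pcrqsja" ✓)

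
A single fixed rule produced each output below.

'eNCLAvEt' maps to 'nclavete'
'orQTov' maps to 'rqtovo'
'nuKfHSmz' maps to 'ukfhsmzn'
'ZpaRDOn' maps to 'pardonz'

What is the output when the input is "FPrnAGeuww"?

Looking at the pairs, the operation is to move the first character to the end, then convert every letter to lowercase.
For "FPrnAGeuww", step one produces "PrnAGeuwwF"; step two turns that into "prnageuwwf".
(Check on "eNCLAvEt": → "NCLAvEte" → "nclavete" ✓)

prnageuwwf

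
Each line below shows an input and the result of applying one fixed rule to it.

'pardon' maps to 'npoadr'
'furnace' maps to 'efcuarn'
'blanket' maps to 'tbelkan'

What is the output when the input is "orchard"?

dorrach

In each case the input is transformed by: reverse the string, then take characters alternately from the front and the back (1st, last, 2nd, 2nd-last, ...).
On "orchard": the first step gives "drahcro", and the second then gives "dorrach".
(Check on "pardon": → "nodrap" → "npoadr" ✓)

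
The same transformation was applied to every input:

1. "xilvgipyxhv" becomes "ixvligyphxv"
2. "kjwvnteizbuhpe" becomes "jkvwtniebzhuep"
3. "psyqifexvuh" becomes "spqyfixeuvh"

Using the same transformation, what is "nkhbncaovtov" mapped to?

What's happening: swap each adjacent pair of characters (1↔2, 3↔4, ...).
Applying that to "nkhbncaovtov" gives "knbhcnoatvvo".

knbhcnoatvvo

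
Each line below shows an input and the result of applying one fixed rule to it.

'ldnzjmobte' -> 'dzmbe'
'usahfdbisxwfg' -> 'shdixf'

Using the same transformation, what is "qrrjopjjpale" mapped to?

Looking at the pairs, the operation is to keep every other character starting from the second (positions 2nd, 4th, 6th, ...).
On "qrrjopjjpale" that produces "rjpjae".

rjpjae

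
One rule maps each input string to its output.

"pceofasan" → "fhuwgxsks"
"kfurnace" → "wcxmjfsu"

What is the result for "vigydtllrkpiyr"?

Looking at the pairs, the operation is to shift every letter 8 places backward in the alphabet (wrapping around), then move the last character to the front.
On "vigydtllrkpiyr" that produces "jnayqvlddjchaq".
(Check on "kfurnace": → "cxmjfsuw" → "wcxmjfsu" ✓)

jnayqvlddjchaq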